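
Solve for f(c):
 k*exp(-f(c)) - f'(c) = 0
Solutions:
 f(c) = log(C1 + c*k)


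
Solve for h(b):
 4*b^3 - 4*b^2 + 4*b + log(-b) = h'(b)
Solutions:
 h(b) = C1 + b^4 - 4*b^3/3 + 2*b^2 + b*log(-b) - b


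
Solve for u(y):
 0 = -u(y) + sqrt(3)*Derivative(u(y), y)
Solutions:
 u(y) = C1*exp(sqrt(3)*y/3)


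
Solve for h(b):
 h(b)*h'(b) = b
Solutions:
 h(b) = -sqrt(C1 + b^2)
 h(b) = sqrt(C1 + b^2)


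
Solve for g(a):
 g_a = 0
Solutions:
 g(a) = C1


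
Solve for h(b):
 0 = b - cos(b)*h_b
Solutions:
 h(b) = C1 + Integral(b/cos(b), b)


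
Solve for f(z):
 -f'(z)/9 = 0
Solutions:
 f(z) = C1


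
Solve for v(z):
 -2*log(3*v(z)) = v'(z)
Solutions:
 Integral(1/(log(_y) + log(3)), (_y, v(z)))/2 = C1 - z


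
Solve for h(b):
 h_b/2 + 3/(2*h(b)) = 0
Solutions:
 h(b) = -sqrt(C1 - 6*b)
 h(b) = sqrt(C1 - 6*b)


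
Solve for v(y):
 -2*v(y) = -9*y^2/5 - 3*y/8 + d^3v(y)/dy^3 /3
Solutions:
 v(y) = C3*exp(-6^(1/3)*y) + 9*y^2/10 + 3*y/16 + (C1*sin(2^(1/3)*3^(5/6)*y/2) + C2*cos(2^(1/3)*3^(5/6)*y/2))*exp(6^(1/3)*y/2)


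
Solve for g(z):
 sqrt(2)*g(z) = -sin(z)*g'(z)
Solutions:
 g(z) = C1*(cos(z) + 1)^(sqrt(2)/2)/(cos(z) - 1)^(sqrt(2)/2)


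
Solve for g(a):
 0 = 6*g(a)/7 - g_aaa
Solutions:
 g(a) = C3*exp(6^(1/3)*7^(2/3)*a/7) + (C1*sin(2^(1/3)*3^(5/6)*7^(2/3)*a/14) + C2*cos(2^(1/3)*3^(5/6)*7^(2/3)*a/14))*exp(-6^(1/3)*7^(2/3)*a/14)


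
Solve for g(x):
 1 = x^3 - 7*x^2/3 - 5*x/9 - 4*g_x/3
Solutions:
 g(x) = C1 + 3*x^4/16 - 7*x^3/12 - 5*x^2/24 - 3*x/4


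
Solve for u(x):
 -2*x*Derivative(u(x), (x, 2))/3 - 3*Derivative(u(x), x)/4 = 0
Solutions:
 u(x) = C1 + C2/x^(1/8)


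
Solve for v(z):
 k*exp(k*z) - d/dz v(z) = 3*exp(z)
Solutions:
 v(z) = C1 - 3*exp(z) + exp(k*z)


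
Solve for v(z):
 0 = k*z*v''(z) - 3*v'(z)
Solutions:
 v(z) = C1 + z^(((re(k) + 3)*re(k) + im(k)^2)/(re(k)^2 + im(k)^2))*(C2*sin(3*log(z)*Abs(im(k))/(re(k)^2 + im(k)^2)) + C3*cos(3*log(z)*im(k)/(re(k)^2 + im(k)^2)))


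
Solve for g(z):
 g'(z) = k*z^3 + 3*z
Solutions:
 g(z) = C1 + k*z^4/4 + 3*z^2/2


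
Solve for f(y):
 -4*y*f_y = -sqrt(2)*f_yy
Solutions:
 f(y) = C1 + C2*erfi(2^(1/4)*y)


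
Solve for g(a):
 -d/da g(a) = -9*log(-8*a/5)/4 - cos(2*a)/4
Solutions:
 g(a) = C1 + 9*a*log(-a)/4 - 3*a*log(5) - 9*a/4 + 3*a*log(10)/4 + 6*a*log(2) + sin(2*a)/8


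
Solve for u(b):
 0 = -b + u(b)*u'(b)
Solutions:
 u(b) = -sqrt(C1 + b^2)
 u(b) = sqrt(C1 + b^2)


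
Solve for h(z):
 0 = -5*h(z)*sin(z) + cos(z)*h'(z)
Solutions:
 h(z) = C1/cos(z)^5


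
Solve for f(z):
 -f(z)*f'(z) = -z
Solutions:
 f(z) = -sqrt(C1 + z^2)
 f(z) = sqrt(C1 + z^2)


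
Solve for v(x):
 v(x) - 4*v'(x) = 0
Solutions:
 v(x) = C1*exp(x/4)


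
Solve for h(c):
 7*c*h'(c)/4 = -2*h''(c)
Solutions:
 h(c) = C1 + C2*erf(sqrt(7)*c/4)


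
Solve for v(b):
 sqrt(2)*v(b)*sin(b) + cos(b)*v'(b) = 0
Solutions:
 v(b) = C1*cos(b)^(sqrt(2))


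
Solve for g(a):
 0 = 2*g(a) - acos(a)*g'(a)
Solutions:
 g(a) = C1*exp(2*Integral(1/acos(a), a))


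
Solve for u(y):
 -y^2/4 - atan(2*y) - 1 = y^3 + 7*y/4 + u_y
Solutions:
 u(y) = C1 - y^4/4 - y^3/12 - 7*y^2/8 - y*atan(2*y) - y + log(4*y^2 + 1)/4


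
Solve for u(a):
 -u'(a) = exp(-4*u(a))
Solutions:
 u(a) = log(-I*(C1 - 4*a)^(1/4))
 u(a) = log(I*(C1 - 4*a)^(1/4))
 u(a) = log(-(C1 - 4*a)^(1/4))
 u(a) = log(C1 - 4*a)/4


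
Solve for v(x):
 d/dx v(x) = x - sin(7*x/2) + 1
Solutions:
 v(x) = C1 + x^2/2 + x + 2*cos(7*x/2)/7


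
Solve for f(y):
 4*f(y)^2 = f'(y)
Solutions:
 f(y) = -1/(C1 + 4*y)


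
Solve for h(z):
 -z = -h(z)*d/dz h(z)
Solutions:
 h(z) = -sqrt(C1 + z^2)
 h(z) = sqrt(C1 + z^2)


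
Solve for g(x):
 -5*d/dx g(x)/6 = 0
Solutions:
 g(x) = C1


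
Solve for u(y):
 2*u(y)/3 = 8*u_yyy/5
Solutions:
 u(y) = C3*exp(90^(1/3)*y/6) + (C1*sin(10^(1/3)*3^(1/6)*y/4) + C2*cos(10^(1/3)*3^(1/6)*y/4))*exp(-90^(1/3)*y/12)


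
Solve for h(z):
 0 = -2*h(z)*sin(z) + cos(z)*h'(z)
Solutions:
 h(z) = C1/cos(z)^2


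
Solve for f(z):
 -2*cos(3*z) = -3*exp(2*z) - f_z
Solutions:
 f(z) = C1 - 3*exp(2*z)/2 + 2*sin(3*z)/3


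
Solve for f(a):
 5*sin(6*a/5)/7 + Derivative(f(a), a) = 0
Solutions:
 f(a) = C1 + 25*cos(6*a/5)/42


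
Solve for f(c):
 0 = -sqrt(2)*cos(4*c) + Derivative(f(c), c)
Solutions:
 f(c) = C1 + sqrt(2)*sin(4*c)/4


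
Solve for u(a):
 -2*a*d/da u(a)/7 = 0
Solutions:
 u(a) = C1


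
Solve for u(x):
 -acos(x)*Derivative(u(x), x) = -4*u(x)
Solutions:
 u(x) = C1*exp(4*Integral(1/acos(x), x))


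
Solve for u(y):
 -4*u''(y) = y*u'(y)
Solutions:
 u(y) = C1 + C2*erf(sqrt(2)*y/4)


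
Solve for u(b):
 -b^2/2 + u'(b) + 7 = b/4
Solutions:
 u(b) = C1 + b^3/6 + b^2/8 - 7*b


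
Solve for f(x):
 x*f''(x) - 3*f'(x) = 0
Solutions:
 f(x) = C1 + C2*x^4


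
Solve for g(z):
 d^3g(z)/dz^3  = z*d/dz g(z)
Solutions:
 g(z) = C1 + Integral(C2*airyai(z) + C3*airybi(z), z)


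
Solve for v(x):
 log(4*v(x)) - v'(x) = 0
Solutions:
 -Integral(1/(log(_y) + 2*log(2)), (_y, v(x))) = C1 - x


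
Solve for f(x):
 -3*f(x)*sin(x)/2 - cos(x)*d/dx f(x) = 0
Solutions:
 f(x) = C1*cos(x)^(3/2)


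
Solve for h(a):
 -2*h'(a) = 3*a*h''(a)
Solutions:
 h(a) = C1 + C2*a^(1/3)


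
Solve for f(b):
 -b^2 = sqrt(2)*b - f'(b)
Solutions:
 f(b) = C1 + b^3/3 + sqrt(2)*b^2/2


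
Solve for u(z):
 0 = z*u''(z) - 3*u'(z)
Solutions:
 u(z) = C1 + C2*z^4


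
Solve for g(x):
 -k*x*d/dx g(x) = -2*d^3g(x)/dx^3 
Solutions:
 g(x) = C1 + Integral(C2*airyai(2^(2/3)*k^(1/3)*x/2) + C3*airybi(2^(2/3)*k^(1/3)*x/2), x)


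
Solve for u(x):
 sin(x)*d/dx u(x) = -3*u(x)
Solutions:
 u(x) = C1*(cos(x) + 1)^(3/2)/(cos(x) - 1)^(3/2)


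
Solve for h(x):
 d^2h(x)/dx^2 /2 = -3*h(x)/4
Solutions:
 h(x) = C1*sin(sqrt(6)*x/2) + C2*cos(sqrt(6)*x/2)


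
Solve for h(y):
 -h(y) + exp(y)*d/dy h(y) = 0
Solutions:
 h(y) = C1*exp(-exp(-y))


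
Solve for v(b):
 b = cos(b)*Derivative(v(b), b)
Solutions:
 v(b) = C1 + Integral(b/cos(b), b)


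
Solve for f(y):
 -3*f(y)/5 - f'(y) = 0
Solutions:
 f(y) = C1*exp(-3*y/5)


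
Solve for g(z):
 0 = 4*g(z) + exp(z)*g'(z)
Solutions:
 g(z) = C1*exp(4*exp(-z))


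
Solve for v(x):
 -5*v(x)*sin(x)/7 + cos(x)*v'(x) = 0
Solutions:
 v(x) = C1/cos(x)^(5/7)


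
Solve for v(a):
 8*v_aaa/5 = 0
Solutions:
 v(a) = C1 + C2*a + C3*a^2


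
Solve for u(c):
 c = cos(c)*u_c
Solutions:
 u(c) = C1 + Integral(c/cos(c), c)


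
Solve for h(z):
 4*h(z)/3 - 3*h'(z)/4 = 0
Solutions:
 h(z) = C1*exp(16*z/9)


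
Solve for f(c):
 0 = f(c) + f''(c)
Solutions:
 f(c) = C1*sin(c) + C2*cos(c)


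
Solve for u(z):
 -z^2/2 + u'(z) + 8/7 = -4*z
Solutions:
 u(z) = C1 + z^3/6 - 2*z^2 - 8*z/7


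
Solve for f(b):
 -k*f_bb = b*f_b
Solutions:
 f(b) = C1 + C2*sqrt(k)*erf(sqrt(2)*b*sqrt(1/k)/2)


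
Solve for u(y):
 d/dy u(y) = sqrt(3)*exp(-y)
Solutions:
 u(y) = C1 - sqrt(3)*exp(-y)


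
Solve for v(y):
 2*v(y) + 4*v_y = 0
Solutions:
 v(y) = C1*exp(-y/2)


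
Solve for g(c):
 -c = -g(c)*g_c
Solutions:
 g(c) = -sqrt(C1 + c^2)
 g(c) = sqrt(C1 + c^2)


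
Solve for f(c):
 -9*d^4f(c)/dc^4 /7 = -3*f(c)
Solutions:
 f(c) = C1*exp(-3^(3/4)*7^(1/4)*c/3) + C2*exp(3^(3/4)*7^(1/4)*c/3) + C3*sin(3^(3/4)*7^(1/4)*c/3) + C4*cos(3^(3/4)*7^(1/4)*c/3)


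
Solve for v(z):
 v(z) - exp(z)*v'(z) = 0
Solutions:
 v(z) = C1*exp(-exp(-z))


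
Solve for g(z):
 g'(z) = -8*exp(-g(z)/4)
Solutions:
 g(z) = 4*log(C1 - 2*z)


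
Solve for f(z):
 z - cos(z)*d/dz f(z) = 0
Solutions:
 f(z) = C1 + Integral(z/cos(z), z)


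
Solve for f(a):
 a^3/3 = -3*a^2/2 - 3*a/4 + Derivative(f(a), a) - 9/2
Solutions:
 f(a) = C1 + a^4/12 + a^3/2 + 3*a^2/8 + 9*a/2


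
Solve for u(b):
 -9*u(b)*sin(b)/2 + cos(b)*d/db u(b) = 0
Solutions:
 u(b) = C1/cos(b)^(9/2)


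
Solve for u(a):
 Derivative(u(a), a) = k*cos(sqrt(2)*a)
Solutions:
 u(a) = C1 + sqrt(2)*k*sin(sqrt(2)*a)/2


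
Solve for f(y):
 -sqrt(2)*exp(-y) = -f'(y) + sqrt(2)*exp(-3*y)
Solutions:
 f(y) = C1 - sqrt(2)*exp(-y) - sqrt(2)*exp(-3*y)/3


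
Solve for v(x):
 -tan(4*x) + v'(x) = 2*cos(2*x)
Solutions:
 v(x) = C1 - log(cos(4*x))/4 + sin(2*x)


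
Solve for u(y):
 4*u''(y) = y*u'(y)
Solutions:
 u(y) = C1 + C2*erfi(sqrt(2)*y/4)


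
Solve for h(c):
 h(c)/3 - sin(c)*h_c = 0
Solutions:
 h(c) = C1*(cos(c) - 1)^(1/6)/(cos(c) + 1)^(1/6)


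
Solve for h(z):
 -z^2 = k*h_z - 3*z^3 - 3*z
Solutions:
 h(z) = C1 + 3*z^4/(4*k) - z^3/(3*k) + 3*z^2/(2*k)


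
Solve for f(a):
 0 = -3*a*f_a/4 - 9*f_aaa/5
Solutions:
 f(a) = C1 + Integral(C2*airyai(-90^(1/3)*a/6) + C3*airybi(-90^(1/3)*a/6), a)


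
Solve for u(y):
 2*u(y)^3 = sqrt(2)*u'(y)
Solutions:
 u(y) = -sqrt(2)*sqrt(-1/(C1 + sqrt(2)*y))/2
 u(y) = sqrt(2)*sqrt(-1/(C1 + sqrt(2)*y))/2


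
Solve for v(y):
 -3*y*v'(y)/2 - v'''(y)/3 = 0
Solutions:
 v(y) = C1 + Integral(C2*airyai(-6^(2/3)*y/2) + C3*airybi(-6^(2/3)*y/2), y)


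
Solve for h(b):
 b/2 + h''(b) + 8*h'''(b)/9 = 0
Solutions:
 h(b) = C1 + C2*b + C3*exp(-9*b/8) - b^3/12 + 2*b^2/9


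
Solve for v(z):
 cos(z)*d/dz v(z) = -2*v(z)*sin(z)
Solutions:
 v(z) = C1*cos(z)^2


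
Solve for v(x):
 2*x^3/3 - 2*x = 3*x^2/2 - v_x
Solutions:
 v(x) = C1 - x^4/6 + x^3/2 + x^2


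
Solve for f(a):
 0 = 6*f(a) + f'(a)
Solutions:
 f(a) = C1*exp(-6*a)


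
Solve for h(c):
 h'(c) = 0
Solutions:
 h(c) = C1


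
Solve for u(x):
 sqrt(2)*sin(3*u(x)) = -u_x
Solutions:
 u(x) = -acos((-C1 - exp(6*sqrt(2)*x))/(C1 - exp(6*sqrt(2)*x)))/3 + 2*pi/3
 u(x) = acos((-C1 - exp(6*sqrt(2)*x))/(C1 - exp(6*sqrt(2)*x)))/3


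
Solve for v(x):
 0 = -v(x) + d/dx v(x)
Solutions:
 v(x) = C1*exp(x)


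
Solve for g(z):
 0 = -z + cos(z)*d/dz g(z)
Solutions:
 g(z) = C1 + Integral(z/cos(z), z)


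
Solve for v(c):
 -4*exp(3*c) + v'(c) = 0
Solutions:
 v(c) = C1 + 4*exp(3*c)/3


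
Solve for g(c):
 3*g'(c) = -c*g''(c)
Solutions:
 g(c) = C1 + C2/c^2


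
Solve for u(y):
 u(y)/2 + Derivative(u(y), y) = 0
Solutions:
 u(y) = C1*exp(-y/2)


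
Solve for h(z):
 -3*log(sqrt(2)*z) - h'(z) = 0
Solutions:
 h(z) = C1 - 3*z*log(z) - 3*z*log(2)/2 + 3*z


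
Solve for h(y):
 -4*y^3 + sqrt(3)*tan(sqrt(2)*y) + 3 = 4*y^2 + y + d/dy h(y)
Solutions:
 h(y) = C1 - y^4 - 4*y^3/3 - y^2/2 + 3*y - sqrt(6)*log(cos(sqrt(2)*y))/2


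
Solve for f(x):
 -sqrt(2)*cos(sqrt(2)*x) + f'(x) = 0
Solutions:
 f(x) = C1 + sin(sqrt(2)*x)


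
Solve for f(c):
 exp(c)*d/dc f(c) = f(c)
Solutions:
 f(c) = C1*exp(-exp(-c))


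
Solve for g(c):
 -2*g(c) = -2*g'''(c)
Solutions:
 g(c) = C3*exp(c) + (C1*sin(sqrt(3)*c/2) + C2*cos(sqrt(3)*c/2))*exp(-c/2)


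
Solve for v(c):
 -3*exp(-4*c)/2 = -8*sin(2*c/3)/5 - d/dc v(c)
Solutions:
 v(c) = C1 + 12*cos(2*c/3)/5 - 3*exp(-4*c)/8


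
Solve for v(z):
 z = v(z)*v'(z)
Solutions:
 v(z) = -sqrt(C1 + z^2)
 v(z) = sqrt(C1 + z^2)


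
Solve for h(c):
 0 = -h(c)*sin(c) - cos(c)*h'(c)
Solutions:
 h(c) = C1*cos(c)


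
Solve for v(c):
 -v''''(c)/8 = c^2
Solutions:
 v(c) = C1 + C2*c + C3*c^2 + C4*c^3 - c^6/45


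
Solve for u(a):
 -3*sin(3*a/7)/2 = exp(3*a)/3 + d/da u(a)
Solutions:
 u(a) = C1 - exp(3*a)/9 + 7*cos(3*a/7)/2


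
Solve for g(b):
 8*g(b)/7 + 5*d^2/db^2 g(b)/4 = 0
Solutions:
 g(b) = C1*sin(4*sqrt(70)*b/35) + C2*cos(4*sqrt(70)*b/35)


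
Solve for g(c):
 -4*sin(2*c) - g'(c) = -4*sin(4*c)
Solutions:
 g(c) = C1 + 2*cos(2*c) - cos(4*c)


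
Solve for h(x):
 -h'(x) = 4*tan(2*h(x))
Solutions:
 h(x) = -asin(C1*exp(-8*x))/2 + pi/2
 h(x) = asin(C1*exp(-8*x))/2


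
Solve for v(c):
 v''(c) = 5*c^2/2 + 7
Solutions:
 v(c) = C1 + C2*c + 5*c^4/24 + 7*c^2/2


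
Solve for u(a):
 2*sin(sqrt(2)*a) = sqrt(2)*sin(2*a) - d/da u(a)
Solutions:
 u(a) = C1 - sqrt(2)*cos(2*a)/2 + sqrt(2)*cos(sqrt(2)*a)


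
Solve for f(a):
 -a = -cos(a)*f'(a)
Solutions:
 f(a) = C1 + Integral(a/cos(a), a)


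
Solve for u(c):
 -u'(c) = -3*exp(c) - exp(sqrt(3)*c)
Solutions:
 u(c) = C1 + 3*exp(c) + sqrt(3)*exp(sqrt(3)*c)/3


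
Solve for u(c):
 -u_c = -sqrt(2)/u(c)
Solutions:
 u(c) = -sqrt(C1 + 2*sqrt(2)*c)
 u(c) = sqrt(C1 + 2*sqrt(2)*c)


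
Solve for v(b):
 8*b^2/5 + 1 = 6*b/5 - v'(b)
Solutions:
 v(b) = C1 - 8*b^3/15 + 3*b^2/5 - b


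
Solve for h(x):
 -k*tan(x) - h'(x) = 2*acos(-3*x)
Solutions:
 h(x) = C1 + k*log(cos(x)) - 2*x*acos(-3*x) - 2*sqrt(1 - 9*x^2)/3


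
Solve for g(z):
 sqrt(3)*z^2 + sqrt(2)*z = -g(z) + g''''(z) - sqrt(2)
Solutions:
 g(z) = C1*exp(-z) + C2*exp(z) + C3*sin(z) + C4*cos(z) - sqrt(3)*z^2 - sqrt(2)*z - sqrt(2)


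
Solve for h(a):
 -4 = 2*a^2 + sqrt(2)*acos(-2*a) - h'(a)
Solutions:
 h(a) = C1 + 2*a^3/3 + 4*a + sqrt(2)*(a*acos(-2*a) + sqrt(1 - 4*a^2)/2)


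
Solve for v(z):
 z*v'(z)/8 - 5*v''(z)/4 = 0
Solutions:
 v(z) = C1 + C2*erfi(sqrt(5)*z/10)


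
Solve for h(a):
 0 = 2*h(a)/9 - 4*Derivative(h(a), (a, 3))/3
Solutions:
 h(a) = C3*exp(6^(2/3)*a/6) + (C1*sin(2^(2/3)*3^(1/6)*a/4) + C2*cos(2^(2/3)*3^(1/6)*a/4))*exp(-6^(2/3)*a/12)


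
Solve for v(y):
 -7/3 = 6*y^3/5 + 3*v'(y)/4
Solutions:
 v(y) = C1 - 2*y^4/5 - 28*y/9


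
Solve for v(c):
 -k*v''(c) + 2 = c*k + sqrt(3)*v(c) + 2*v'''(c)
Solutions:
 v(c) = C1*exp(-c*(k^2/(k^3 + sqrt(-k^6 + (k^3 + 54*sqrt(3))^2) + 54*sqrt(3))^(1/3) + k + (k^3 + sqrt(-k^6 + (k^3 + 54*sqrt(3))^2) + 54*sqrt(3))^(1/3))/6) + C2*exp(c*(-4*k^2/((-1 + sqrt(3)*I)*(k^3 + sqrt(-k^6 + (k^3 + 54*sqrt(3))^2) + 54*sqrt(3))^(1/3)) - 2*k + (k^3 + sqrt(-k^6 + (k^3 + 54*sqrt(3))^2) + 54*sqrt(3))^(1/3) - sqrt(3)*I*(k^3 + sqrt(-k^6 + (k^3 + 54*sqrt(3))^2) + 54*sqrt(3))^(1/3))/12) + C3*exp(c*(4*k^2/((1 + sqrt(3)*I)*(k^3 + sqrt(-k^6 + (k^3 + 54*sqrt(3))^2) + 54*sqrt(3))^(1/3)) - 2*k + (k^3 + sqrt(-k^6 + (k^3 + 54*sqrt(3))^2) + 54*sqrt(3))^(1/3) + sqrt(3)*I*(k^3 + sqrt(-k^6 + (k^3 + 54*sqrt(3))^2) + 54*sqrt(3))^(1/3))/12) - sqrt(3)*c*k/3 + 2*sqrt(3)/3


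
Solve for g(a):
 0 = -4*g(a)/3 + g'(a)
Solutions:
 g(a) = C1*exp(4*a/3)


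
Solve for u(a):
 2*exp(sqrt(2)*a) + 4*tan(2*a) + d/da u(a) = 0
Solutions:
 u(a) = C1 - sqrt(2)*exp(sqrt(2)*a) + 2*log(cos(2*a))


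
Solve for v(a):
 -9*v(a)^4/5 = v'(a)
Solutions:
 v(a) = 5^(1/3)*(1/(C1 + 27*a))^(1/3)
 v(a) = 5^(1/3)*(-3^(2/3) - 3*3^(1/6)*I)*(1/(C1 + 9*a))^(1/3)/6
 v(a) = 5^(1/3)*(-3^(2/3) + 3*3^(1/6)*I)*(1/(C1 + 9*a))^(1/3)/6


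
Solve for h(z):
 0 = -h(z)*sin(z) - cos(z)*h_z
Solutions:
 h(z) = C1*cos(z)


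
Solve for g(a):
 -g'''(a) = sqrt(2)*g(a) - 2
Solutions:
 g(a) = C3*exp(-2^(1/6)*a) + (C1*sin(2^(1/6)*sqrt(3)*a/2) + C2*cos(2^(1/6)*sqrt(3)*a/2))*exp(2^(1/6)*a/2) + sqrt(2)


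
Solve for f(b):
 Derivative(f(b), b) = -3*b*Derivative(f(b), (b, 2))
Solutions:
 f(b) = C1 + C2*b^(2/3)


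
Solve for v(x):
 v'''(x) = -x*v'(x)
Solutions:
 v(x) = C1 + Integral(C2*airyai(-x) + C3*airybi(-x), x)


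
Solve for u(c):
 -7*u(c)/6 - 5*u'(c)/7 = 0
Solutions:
 u(c) = C1*exp(-49*c/30)


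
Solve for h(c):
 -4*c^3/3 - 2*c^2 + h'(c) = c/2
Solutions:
 h(c) = C1 + c^4/3 + 2*c^3/3 + c^2/4


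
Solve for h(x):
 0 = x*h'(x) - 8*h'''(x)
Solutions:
 h(x) = C1 + Integral(C2*airyai(x/2) + C3*airybi(x/2), x)


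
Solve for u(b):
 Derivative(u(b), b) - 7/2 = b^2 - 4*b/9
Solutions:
 u(b) = C1 + b^3/3 - 2*b^2/9 + 7*b/2


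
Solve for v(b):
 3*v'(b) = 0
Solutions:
 v(b) = C1


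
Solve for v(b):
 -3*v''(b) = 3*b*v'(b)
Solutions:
 v(b) = C1 + C2*erf(sqrt(2)*b/2)


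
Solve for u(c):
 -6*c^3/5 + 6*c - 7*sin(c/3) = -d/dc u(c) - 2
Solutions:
 u(c) = C1 + 3*c^4/10 - 3*c^2 - 2*c - 21*cos(c/3)


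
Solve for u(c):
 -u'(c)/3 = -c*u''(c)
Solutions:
 u(c) = C1 + C2*c^(4/3)


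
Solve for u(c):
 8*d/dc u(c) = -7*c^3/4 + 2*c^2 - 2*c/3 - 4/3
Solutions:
 u(c) = C1 - 7*c^4/128 + c^3/12 - c^2/24 - c/6


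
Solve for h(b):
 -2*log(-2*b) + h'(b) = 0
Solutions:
 h(b) = C1 + 2*b*log(-b) + 2*b*(-1 + log(2))


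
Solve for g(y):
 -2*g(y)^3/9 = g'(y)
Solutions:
 g(y) = -3*sqrt(2)*sqrt(-1/(C1 - 2*y))/2
 g(y) = 3*sqrt(2)*sqrt(-1/(C1 - 2*y))/2


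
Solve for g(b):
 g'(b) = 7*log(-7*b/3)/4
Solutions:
 g(b) = C1 + 7*b*log(-b)/4 + 7*b*(-log(3) - 1 + log(7))/4


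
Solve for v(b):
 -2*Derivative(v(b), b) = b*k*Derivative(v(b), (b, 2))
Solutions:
 v(b) = C1 + b^(((re(k) - 2)*re(k) + im(k)^2)/(re(k)^2 + im(k)^2))*(C2*sin(2*log(b)*Abs(im(k))/(re(k)^2 + im(k)^2)) + C3*cos(2*log(b)*im(k)/(re(k)^2 + im(k)^2)))


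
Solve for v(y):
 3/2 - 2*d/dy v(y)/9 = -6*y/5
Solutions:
 v(y) = C1 + 27*y^2/10 + 27*y/4


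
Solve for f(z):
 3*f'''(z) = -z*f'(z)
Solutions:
 f(z) = C1 + Integral(C2*airyai(-3^(2/3)*z/3) + C3*airybi(-3^(2/3)*z/3), z)


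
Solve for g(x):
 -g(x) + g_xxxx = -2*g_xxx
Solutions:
 g(x) = C1*exp(x*(-1 + sqrt(-2*6^(2/3)/(3*(-9 + sqrt(129))^(1/3)) + 6^(1/3)*(-9 + sqrt(129))^(1/3)/3 + 1))/2)*sin(x*sqrt(-2 - 2*6^(2/3)/(3*(-9 + sqrt(129))^(1/3)) + 6^(1/3)*(-9 + sqrt(129))^(1/3)/3 + 2/sqrt(-2*6^(2/3)/(3*(-9 + sqrt(129))^(1/3)) + 6^(1/3)*(-9 + sqrt(129))^(1/3)/3 + 1))/2) + C2*exp(x*(-1 + sqrt(-2*6^(2/3)/(3*(-9 + sqrt(129))^(1/3)) + 6^(1/3)*(-9 + sqrt(129))^(1/3)/3 + 1))/2)*cos(x*sqrt(-2 - 2*6^(2/3)/(3*(-9 + sqrt(129))^(1/3)) + 6^(1/3)*(-9 + sqrt(129))^(1/3)/3 + 2/sqrt(-2*6^(2/3)/(3*(-9 + sqrt(129))^(1/3)) + 6^(1/3)*(-9 + sqrt(129))^(1/3)/3 + 1))/2) + C3*exp(x*(-1 - sqrt(-2*6^(2/3)/(3*(-9 + sqrt(129))^(1/3)) + 6^(1/3)*(-9 + sqrt(129))^(1/3)/3 + 1) + sqrt(-6^(1/3)*(-9 + sqrt(129))^(1/3)/3 + 2*6^(2/3)/(3*(-9 + sqrt(129))^(1/3)) + 2 + 2/sqrt(-2*6^(2/3)/(3*(-9 + sqrt(129))^(1/3)) + 6^(1/3)*(-9 + sqrt(129))^(1/3)/3 + 1)))/2) + C4*exp(-x*(sqrt(-2*6^(2/3)/(3*(-9 + sqrt(129))^(1/3)) + 6^(1/3)*(-9 + sqrt(129))^(1/3)/3 + 1) + 1 + sqrt(-6^(1/3)*(-9 + sqrt(129))^(1/3)/3 + 2*6^(2/3)/(3*(-9 + sqrt(129))^(1/3)) + 2 + 2/sqrt(-2*6^(2/3)/(3*(-9 + sqrt(129))^(1/3)) + 6^(1/3)*(-9 + sqrt(129))^(1/3)/3 + 1)))/2)


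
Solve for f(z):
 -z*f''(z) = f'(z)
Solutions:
 f(z) = C1 + C2*log(z)


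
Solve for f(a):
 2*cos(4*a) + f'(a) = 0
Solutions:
 f(a) = C1 - sin(4*a)/2


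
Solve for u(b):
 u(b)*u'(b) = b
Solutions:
 u(b) = -sqrt(C1 + b^2)
 u(b) = sqrt(C1 + b^2)


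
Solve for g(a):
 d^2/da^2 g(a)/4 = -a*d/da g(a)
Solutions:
 g(a) = C1 + C2*erf(sqrt(2)*a)


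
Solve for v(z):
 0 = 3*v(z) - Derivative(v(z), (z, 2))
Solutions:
 v(z) = C1*exp(-sqrt(3)*z) + C2*exp(sqrt(3)*z)


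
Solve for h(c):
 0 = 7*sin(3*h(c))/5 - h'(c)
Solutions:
 -7*c/5 + log(cos(3*h(c)) - 1)/6 - log(cos(3*h(c)) + 1)/6 = C1


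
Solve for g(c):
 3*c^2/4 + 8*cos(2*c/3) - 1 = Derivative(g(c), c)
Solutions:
 g(c) = C1 + c^3/4 - c + 12*sin(2*c/3)


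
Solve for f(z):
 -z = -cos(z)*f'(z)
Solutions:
 f(z) = C1 + Integral(z/cos(z), z)


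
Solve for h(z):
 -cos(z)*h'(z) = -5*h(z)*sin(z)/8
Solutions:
 h(z) = C1/cos(z)^(5/8)


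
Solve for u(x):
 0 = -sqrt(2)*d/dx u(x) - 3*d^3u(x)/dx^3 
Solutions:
 u(x) = C1 + C2*sin(2^(1/4)*sqrt(3)*x/3) + C3*cos(2^(1/4)*sqrt(3)*x/3)


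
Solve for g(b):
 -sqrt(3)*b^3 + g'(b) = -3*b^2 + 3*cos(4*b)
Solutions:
 g(b) = C1 + sqrt(3)*b^4/4 - b^3 + 3*sin(4*b)/4


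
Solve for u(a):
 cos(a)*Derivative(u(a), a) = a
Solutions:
 u(a) = C1 + Integral(a/cos(a), a)


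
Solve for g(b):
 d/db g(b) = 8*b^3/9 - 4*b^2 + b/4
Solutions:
 g(b) = C1 + 2*b^4/9 - 4*b^3/3 + b^2/8


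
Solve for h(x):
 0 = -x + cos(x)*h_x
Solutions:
 h(x) = C1 + Integral(x/cos(x), x)


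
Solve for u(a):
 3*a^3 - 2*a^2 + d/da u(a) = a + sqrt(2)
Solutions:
 u(a) = C1 - 3*a^4/4 + 2*a^3/3 + a^2/2 + sqrt(2)*a


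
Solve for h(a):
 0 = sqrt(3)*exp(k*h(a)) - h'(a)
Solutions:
 h(a) = Piecewise((log(-1/(C1*k + sqrt(3)*a*k))/k, Ne(k, 0)), (nan, True))
 h(a) = Piecewise((C1 + sqrt(3)*a, Eq(k, 0)), (nan, True))


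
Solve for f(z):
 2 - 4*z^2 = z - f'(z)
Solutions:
 f(z) = C1 + 4*z^3/3 + z^2/2 - 2*z


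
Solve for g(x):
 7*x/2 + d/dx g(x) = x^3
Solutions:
 g(x) = C1 + x^4/4 - 7*x^2/4


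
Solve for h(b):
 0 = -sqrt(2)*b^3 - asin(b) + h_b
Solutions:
 h(b) = C1 + sqrt(2)*b^4/4 + b*asin(b) + sqrt(1 - b^2)


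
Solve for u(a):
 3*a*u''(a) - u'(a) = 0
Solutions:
 u(a) = C1 + C2*a^(4/3)


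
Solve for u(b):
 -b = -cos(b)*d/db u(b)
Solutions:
 u(b) = C1 + Integral(b/cos(b), b)


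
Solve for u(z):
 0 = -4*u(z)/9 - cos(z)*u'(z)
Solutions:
 u(z) = C1*(sin(z) - 1)^(2/9)/(sin(z) + 1)^(2/9)


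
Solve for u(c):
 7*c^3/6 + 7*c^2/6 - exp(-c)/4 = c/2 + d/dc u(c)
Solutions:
 u(c) = C1 + 7*c^4/24 + 7*c^3/18 - c^2/4 + exp(-c)/4


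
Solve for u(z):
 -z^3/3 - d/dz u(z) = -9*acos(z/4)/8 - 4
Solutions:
 u(z) = C1 - z^4/12 + 9*z*acos(z/4)/8 + 4*z - 9*sqrt(16 - z^2)/8


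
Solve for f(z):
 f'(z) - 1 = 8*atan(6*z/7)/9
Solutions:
 f(z) = C1 + 8*z*atan(6*z/7)/9 + z - 14*log(36*z^2 + 49)/27


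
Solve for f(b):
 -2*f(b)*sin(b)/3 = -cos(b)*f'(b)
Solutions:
 f(b) = C1/cos(b)^(2/3)


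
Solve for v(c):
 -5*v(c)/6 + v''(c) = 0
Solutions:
 v(c) = C1*exp(-sqrt(30)*c/6) + C2*exp(sqrt(30)*c/6)


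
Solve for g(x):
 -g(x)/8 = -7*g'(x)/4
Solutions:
 g(x) = C1*exp(x/14)


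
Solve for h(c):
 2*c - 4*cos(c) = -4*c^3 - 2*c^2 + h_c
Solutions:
 h(c) = C1 + c^4 + 2*c^3/3 + c^2 - 4*sin(c)


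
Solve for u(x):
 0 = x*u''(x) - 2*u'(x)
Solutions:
 u(x) = C1 + C2*x^3


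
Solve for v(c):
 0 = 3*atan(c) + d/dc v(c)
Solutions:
 v(c) = C1 - 3*c*atan(c) + 3*log(c^2 + 1)/2


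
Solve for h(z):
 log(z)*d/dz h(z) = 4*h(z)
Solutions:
 h(z) = C1*exp(4*li(z))


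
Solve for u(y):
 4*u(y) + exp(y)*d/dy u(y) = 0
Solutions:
 u(y) = C1*exp(4*exp(-y))


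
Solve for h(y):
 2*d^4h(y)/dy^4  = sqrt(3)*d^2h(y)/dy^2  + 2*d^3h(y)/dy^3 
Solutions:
 h(y) = C1 + C2*y + C3*exp(y*(1 - sqrt(1 + 2*sqrt(3)))/2) + C4*exp(y*(1 + sqrt(1 + 2*sqrt(3)))/2)


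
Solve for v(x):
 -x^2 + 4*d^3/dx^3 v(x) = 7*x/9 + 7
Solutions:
 v(x) = C1 + C2*x + C3*x^2 + x^5/240 + 7*x^4/864 + 7*x^3/24


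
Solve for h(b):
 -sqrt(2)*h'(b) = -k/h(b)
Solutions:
 h(b) = -sqrt(C1 + sqrt(2)*b*k)
 h(b) = sqrt(C1 + sqrt(2)*b*k)


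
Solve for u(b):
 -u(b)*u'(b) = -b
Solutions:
 u(b) = -sqrt(C1 + b^2)
 u(b) = sqrt(C1 + b^2)


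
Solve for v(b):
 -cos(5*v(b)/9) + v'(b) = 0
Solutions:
 -b - 9*log(sin(5*v(b)/9) - 1)/10 + 9*log(sin(5*v(b)/9) + 1)/10 = C1


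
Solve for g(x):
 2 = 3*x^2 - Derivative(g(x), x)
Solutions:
 g(x) = C1 + x^3 - 2*x


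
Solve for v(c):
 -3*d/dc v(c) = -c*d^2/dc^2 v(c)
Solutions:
 v(c) = C1 + C2*c^4


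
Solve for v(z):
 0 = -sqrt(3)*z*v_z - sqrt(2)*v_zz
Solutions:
 v(z) = C1 + C2*erf(6^(1/4)*z/2)


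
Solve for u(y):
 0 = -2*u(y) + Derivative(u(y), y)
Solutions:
 u(y) = C1*exp(2*y)


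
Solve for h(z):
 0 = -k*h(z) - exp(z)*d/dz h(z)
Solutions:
 h(z) = C1*exp(k*exp(-z))


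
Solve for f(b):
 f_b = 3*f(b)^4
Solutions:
 f(b) = (-1/(C1 + 9*b))^(1/3)
 f(b) = (-1/(C1 + 3*b))^(1/3)*(-3^(2/3) - 3*3^(1/6)*I)/6
 f(b) = (-1/(C1 + 3*b))^(1/3)*(-3^(2/3) + 3*3^(1/6)*I)/6


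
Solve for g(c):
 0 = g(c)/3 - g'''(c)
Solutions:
 g(c) = C3*exp(3^(2/3)*c/3) + (C1*sin(3^(1/6)*c/2) + C2*cos(3^(1/6)*c/2))*exp(-3^(2/3)*c/6)


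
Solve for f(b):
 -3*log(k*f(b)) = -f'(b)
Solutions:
 li(k*f(b))/k = C1 + 3*b


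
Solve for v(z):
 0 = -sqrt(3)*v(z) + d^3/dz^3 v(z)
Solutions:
 v(z) = C3*exp(3^(1/6)*z) + (C1*sin(3^(2/3)*z/2) + C2*cos(3^(2/3)*z/2))*exp(-3^(1/6)*z/2)


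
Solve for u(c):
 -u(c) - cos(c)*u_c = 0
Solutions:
 u(c) = C1*sqrt(sin(c) - 1)/sqrt(sin(c) + 1)


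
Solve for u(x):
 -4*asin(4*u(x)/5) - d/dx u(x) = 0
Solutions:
 Integral(1/asin(4*_y/5), (_y, u(x))) = C1 - 4*x


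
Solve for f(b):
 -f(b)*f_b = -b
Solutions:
 f(b) = -sqrt(C1 + b^2)
 f(b) = sqrt(C1 + b^2)


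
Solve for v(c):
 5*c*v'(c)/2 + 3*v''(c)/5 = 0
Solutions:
 v(c) = C1 + C2*erf(5*sqrt(3)*c/6)


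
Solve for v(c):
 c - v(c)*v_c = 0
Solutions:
 v(c) = -sqrt(C1 + c^2)
 v(c) = sqrt(C1 + c^2)


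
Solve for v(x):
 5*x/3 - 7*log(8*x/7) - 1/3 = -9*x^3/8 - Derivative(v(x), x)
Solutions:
 v(x) = C1 - 9*x^4/32 - 5*x^2/6 + 7*x*log(x) - 7*x*log(7) - 20*x/3 + 21*x*log(2)


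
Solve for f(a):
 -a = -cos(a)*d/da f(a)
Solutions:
 f(a) = C1 + Integral(a/cos(a), a)


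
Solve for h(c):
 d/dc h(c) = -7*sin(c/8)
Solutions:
 h(c) = C1 + 56*cos(c/8)


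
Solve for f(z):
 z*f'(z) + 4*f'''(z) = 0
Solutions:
 f(z) = C1 + Integral(C2*airyai(-2^(1/3)*z/2) + C3*airybi(-2^(1/3)*z/2), z)


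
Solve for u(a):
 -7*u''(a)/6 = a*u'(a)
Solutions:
 u(a) = C1 + C2*erf(sqrt(21)*a/7)


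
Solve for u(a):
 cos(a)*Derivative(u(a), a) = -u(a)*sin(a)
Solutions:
 u(a) = C1*cos(a)


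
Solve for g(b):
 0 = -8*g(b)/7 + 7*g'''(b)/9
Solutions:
 g(b) = C3*exp(2*3^(2/3)*7^(1/3)*b/7) + (C1*sin(3*3^(1/6)*7^(1/3)*b/7) + C2*cos(3*3^(1/6)*7^(1/3)*b/7))*exp(-3^(2/3)*7^(1/3)*b/7)


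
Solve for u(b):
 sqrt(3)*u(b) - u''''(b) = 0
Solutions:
 u(b) = C1*exp(-3^(1/8)*b) + C2*exp(3^(1/8)*b) + C3*sin(3^(1/8)*b) + C4*cos(3^(1/8)*b)


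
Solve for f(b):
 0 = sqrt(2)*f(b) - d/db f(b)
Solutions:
 f(b) = C1*exp(sqrt(2)*b)


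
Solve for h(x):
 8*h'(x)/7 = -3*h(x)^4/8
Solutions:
 h(x) = (-2*3^(2/3)/3 - 2*3^(1/6)*I)*(1/(C1 + 21*x))^(1/3)
 h(x) = (-2*3^(2/3)/3 + 2*3^(1/6)*I)*(1/(C1 + 21*x))^(1/3)
 h(x) = 4*(1/(C1 + 63*x))^(1/3)


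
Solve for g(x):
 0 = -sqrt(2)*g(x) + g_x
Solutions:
 g(x) = C1*exp(sqrt(2)*x)


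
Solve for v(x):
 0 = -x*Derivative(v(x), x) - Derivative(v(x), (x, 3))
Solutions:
 v(x) = C1 + Integral(C2*airyai(-x) + C3*airybi(-x), x)


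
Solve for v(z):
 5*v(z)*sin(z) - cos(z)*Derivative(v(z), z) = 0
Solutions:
 v(z) = C1/cos(z)^5


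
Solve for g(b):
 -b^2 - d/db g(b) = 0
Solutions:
 g(b) = C1 - b^3/3


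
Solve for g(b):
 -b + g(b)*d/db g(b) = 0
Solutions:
 g(b) = -sqrt(C1 + b^2)
 g(b) = sqrt(C1 + b^2)


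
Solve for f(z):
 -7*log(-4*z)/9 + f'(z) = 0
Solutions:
 f(z) = C1 + 7*z*log(-z)/9 + 7*z*(-1 + 2*log(2))/9


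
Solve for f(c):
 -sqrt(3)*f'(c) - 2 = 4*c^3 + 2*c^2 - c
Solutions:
 f(c) = C1 - sqrt(3)*c^4/3 - 2*sqrt(3)*c^3/9 + sqrt(3)*c^2/6 - 2*sqrt(3)*c/3


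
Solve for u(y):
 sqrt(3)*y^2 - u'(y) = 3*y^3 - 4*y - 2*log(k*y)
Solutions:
 u(y) = C1 - 3*y^4/4 + sqrt(3)*y^3/3 + 2*y^2 + 2*y*log(k*y) - 2*y


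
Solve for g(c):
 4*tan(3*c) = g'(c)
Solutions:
 g(c) = C1 - 4*log(cos(3*c))/3


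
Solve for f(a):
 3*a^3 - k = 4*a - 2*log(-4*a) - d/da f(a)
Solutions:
 f(a) = C1 - 3*a^4/4 + 2*a^2 + a*(k - 4*log(2) + 2) - 2*a*log(-a)


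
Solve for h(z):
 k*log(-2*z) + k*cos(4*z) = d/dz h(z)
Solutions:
 h(z) = C1 + k*(z*log(-z) - z + z*log(2) + sin(4*z)/4)


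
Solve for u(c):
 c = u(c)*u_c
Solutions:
 u(c) = -sqrt(C1 + c^2)
 u(c) = sqrt(C1 + c^2)


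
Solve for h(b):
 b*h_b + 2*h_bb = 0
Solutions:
 h(b) = C1 + C2*erf(b/2)


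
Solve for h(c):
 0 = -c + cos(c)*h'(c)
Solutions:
 h(c) = C1 + Integral(c/cos(c), c)


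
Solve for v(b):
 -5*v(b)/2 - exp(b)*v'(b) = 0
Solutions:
 v(b) = C1*exp(5*exp(-b)/2)


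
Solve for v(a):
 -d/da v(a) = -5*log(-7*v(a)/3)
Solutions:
 -Integral(1/(log(-_y) - log(3) + log(7)), (_y, v(a)))/5 = C1 - a


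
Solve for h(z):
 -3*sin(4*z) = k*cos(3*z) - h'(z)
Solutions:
 h(z) = C1 + k*sin(3*z)/3 - 3*cos(4*z)/4


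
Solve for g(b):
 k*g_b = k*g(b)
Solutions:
 g(b) = C1*exp(b)


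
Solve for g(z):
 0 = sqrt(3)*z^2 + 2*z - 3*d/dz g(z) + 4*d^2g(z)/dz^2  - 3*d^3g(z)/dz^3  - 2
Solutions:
 g(z) = C1 + sqrt(3)*z^3/9 + z^2/3 + 4*sqrt(3)*z^2/9 + 2*z/9 + 14*sqrt(3)*z/27 + (C2*sin(sqrt(5)*z/3) + C3*cos(sqrt(5)*z/3))*exp(2*z/3)


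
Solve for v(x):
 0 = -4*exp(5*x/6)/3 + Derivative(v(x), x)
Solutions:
 v(x) = C1 + 8*exp(5*x/6)/5


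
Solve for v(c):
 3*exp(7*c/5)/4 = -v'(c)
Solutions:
 v(c) = C1 - 15*exp(7*c/5)/28


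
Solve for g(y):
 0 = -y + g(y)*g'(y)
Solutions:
 g(y) = -sqrt(C1 + y^2)
 g(y) = sqrt(C1 + y^2)


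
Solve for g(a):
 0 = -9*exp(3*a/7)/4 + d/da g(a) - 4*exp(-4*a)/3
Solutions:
 g(a) = C1 + 21*exp(3*a/7)/4 - exp(-4*a)/3


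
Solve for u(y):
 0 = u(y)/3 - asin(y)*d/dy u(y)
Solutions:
 u(y) = C1*exp(Integral(1/asin(y), y)/3)


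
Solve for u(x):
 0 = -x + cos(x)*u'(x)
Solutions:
 u(x) = C1 + Integral(x/cos(x), x)


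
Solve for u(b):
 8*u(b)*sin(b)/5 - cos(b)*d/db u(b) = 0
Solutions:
 u(b) = C1/cos(b)^(8/5)


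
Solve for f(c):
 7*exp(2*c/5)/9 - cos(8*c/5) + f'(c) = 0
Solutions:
 f(c) = C1 - 35*exp(2*c/5)/18 + 5*sin(8*c/5)/8


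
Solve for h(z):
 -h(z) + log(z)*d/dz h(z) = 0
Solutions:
 h(z) = C1*exp(li(z))


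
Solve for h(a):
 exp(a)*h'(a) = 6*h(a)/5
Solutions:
 h(a) = C1*exp(-6*exp(-a)/5)


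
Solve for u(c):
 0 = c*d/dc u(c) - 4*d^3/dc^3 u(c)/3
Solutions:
 u(c) = C1 + Integral(C2*airyai(6^(1/3)*c/2) + C3*airybi(6^(1/3)*c/2), c)


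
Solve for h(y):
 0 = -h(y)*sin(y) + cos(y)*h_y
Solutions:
 h(y) = C1/cos(y)


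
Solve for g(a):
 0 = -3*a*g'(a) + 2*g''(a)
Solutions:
 g(a) = C1 + C2*erfi(sqrt(3)*a/2)


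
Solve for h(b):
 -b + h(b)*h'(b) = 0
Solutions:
 h(b) = -sqrt(C1 + b^2)
 h(b) = sqrt(C1 + b^2)


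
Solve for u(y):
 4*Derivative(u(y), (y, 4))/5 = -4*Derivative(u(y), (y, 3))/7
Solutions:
 u(y) = C1 + C2*y + C3*y^2 + C4*exp(-5*y/7)


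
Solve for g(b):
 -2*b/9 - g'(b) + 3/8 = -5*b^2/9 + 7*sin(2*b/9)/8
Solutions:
 g(b) = C1 + 5*b^3/27 - b^2/9 + 3*b/8 + 63*cos(2*b/9)/16


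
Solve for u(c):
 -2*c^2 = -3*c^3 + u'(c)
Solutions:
 u(c) = C1 + 3*c^4/4 - 2*c^3/3


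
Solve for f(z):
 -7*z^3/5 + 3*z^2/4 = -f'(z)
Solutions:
 f(z) = C1 + 7*z^4/20 - z^3/4


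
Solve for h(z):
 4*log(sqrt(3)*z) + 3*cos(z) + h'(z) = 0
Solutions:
 h(z) = C1 - 4*z*log(z) - 2*z*log(3) + 4*z - 3*sin(z)


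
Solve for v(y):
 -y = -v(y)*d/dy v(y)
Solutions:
 v(y) = -sqrt(C1 + y^2)
 v(y) = sqrt(C1 + y^2)


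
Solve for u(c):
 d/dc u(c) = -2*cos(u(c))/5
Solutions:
 2*c/5 - log(sin(u(c)) - 1)/2 + log(sin(u(c)) + 1)/2 = C1


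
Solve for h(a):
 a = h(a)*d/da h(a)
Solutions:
 h(a) = -sqrt(C1 + a^2)
 h(a) = sqrt(C1 + a^2)


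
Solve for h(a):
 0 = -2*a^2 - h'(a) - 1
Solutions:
 h(a) = C1 - 2*a^3/3 - a


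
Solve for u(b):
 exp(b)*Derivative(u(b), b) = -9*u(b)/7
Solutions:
 u(b) = C1*exp(9*exp(-b)/7)


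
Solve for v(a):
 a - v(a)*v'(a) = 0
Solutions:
 v(a) = -sqrt(C1 + a^2)
 v(a) = sqrt(C1 + a^2)


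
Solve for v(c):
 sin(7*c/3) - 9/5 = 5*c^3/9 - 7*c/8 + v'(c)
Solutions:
 v(c) = C1 - 5*c^4/36 + 7*c^2/16 - 9*c/5 - 3*cos(7*c/3)/7


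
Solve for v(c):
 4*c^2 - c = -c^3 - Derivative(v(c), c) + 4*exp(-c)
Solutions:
 v(c) = C1 - c^4/4 - 4*c^3/3 + c^2/2 - 4*exp(-c)


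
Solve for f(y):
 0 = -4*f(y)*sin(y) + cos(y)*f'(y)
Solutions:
 f(y) = C1/cos(y)^4


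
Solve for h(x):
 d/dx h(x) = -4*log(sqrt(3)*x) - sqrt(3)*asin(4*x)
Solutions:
 h(x) = C1 - 4*x*log(x) - 2*x*log(3) + 4*x - sqrt(3)*(x*asin(4*x) + sqrt(1 - 16*x^2)/4)


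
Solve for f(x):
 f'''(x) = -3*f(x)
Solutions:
 f(x) = C3*exp(-3^(1/3)*x) + (C1*sin(3^(5/6)*x/2) + C2*cos(3^(5/6)*x/2))*exp(3^(1/3)*x/2)


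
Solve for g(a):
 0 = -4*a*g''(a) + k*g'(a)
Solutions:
 g(a) = C1 + a^(re(k)/4 + 1)*(C2*sin(log(a)*Abs(im(k))/4) + C3*cos(log(a)*im(k)/4))


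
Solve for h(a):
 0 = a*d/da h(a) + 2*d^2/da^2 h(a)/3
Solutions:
 h(a) = C1 + C2*erf(sqrt(3)*a/2)


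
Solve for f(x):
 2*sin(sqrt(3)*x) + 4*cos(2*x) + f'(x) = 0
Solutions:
 f(x) = C1 - 2*sin(2*x) + 2*sqrt(3)*cos(sqrt(3)*x)/3


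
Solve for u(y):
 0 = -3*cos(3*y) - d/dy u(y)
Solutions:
 u(y) = C1 - sin(3*y)


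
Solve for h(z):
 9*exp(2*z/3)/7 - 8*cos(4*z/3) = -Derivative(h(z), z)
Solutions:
 h(z) = C1 - 27*exp(2*z/3)/14 + 6*sin(4*z/3)


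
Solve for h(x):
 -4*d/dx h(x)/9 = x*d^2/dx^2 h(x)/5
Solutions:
 h(x) = C1 + C2/x^(11/9)


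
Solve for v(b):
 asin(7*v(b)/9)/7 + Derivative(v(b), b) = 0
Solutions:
 Integral(1/asin(7*_y/9), (_y, v(b))) = C1 - b/7


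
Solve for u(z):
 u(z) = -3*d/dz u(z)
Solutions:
 u(z) = C1*exp(-z/3)


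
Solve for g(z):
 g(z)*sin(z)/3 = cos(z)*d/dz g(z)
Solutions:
 g(z) = C1/cos(z)^(1/3)


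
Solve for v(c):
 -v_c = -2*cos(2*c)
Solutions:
 v(c) = C1 + sin(2*c)


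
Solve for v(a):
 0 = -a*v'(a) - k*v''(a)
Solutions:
 v(a) = C1 + C2*sqrt(k)*erf(sqrt(2)*a*sqrt(1/k)/2)


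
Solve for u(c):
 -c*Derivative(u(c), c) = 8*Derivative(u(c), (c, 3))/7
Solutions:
 u(c) = C1 + Integral(C2*airyai(-7^(1/3)*c/2) + C3*airybi(-7^(1/3)*c/2), c)


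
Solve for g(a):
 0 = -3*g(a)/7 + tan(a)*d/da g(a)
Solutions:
 g(a) = C1*sin(a)^(3/7)


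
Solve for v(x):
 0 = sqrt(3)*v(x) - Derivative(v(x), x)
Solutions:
 v(x) = C1*exp(sqrt(3)*x)


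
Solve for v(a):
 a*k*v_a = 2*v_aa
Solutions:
 v(a) = Piecewise((-sqrt(pi)*C1*erf(a*sqrt(-k)/2)/sqrt(-k) - C2, (k > 0) | (k < 0)), (-C1*a - C2, True))


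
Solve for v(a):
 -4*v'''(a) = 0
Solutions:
 v(a) = C1 + C2*a + C3*a^2


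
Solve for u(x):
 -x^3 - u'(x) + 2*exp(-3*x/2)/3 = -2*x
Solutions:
 u(x) = C1 - x^4/4 + x^2 - 4*exp(-3*x/2)/9


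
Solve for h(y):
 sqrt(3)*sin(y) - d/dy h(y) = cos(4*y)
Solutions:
 h(y) = C1 - sin(4*y)/4 - sqrt(3)*cos(y)


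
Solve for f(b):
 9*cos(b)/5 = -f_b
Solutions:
 f(b) = C1 - 9*sin(b)/5


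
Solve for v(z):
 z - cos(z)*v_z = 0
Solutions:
 v(z) = C1 + Integral(z/cos(z), z)


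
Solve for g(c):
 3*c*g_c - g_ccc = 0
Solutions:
 g(c) = C1 + Integral(C2*airyai(3^(1/3)*c) + C3*airybi(3^(1/3)*c), c)


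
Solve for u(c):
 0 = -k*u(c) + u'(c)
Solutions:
 u(c) = C1*exp(c*k)


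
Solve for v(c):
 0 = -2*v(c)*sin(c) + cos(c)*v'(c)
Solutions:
 v(c) = C1/cos(c)^2


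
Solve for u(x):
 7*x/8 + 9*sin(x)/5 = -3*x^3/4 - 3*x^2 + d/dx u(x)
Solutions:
 u(x) = C1 + 3*x^4/16 + x^3 + 7*x^2/16 - 9*cos(x)/5


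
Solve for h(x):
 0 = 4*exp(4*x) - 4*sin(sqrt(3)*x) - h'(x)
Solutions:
 h(x) = C1 + exp(4*x) + 4*sqrt(3)*cos(sqrt(3)*x)/3


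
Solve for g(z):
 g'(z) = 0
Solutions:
 g(z) = C1


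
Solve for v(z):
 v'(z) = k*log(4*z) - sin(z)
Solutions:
 v(z) = C1 + k*z*(log(z) - 1) + 2*k*z*log(2) + cos(z)


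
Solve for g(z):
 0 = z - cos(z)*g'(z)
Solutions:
 g(z) = C1 + Integral(z/cos(z), z)


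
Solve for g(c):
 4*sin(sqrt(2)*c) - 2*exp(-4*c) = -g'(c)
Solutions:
 g(c) = C1 + 2*sqrt(2)*cos(sqrt(2)*c) - exp(-4*c)/2


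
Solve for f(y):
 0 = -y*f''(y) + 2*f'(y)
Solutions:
 f(y) = C1 + C2*y^3


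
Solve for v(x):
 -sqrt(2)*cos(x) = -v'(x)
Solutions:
 v(x) = C1 + sqrt(2)*sin(x)


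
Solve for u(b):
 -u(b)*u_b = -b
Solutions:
 u(b) = -sqrt(C1 + b^2)
 u(b) = sqrt(C1 + b^2)


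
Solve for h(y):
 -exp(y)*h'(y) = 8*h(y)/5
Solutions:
 h(y) = C1*exp(8*exp(-y)/5)


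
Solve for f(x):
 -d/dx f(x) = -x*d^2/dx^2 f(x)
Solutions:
 f(x) = C1 + C2*x^2


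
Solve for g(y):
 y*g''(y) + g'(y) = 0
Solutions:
 g(y) = C1 + C2*log(y)


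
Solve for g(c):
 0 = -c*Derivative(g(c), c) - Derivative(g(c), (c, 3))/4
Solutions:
 g(c) = C1 + Integral(C2*airyai(-2^(2/3)*c) + C3*airybi(-2^(2/3)*c), c)


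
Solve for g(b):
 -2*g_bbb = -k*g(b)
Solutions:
 g(b) = C1*exp(2^(2/3)*b*k^(1/3)/2) + C2*exp(2^(2/3)*b*k^(1/3)*(-1 + sqrt(3)*I)/4) + C3*exp(-2^(2/3)*b*k^(1/3)*(1 + sqrt(3)*I)/4)


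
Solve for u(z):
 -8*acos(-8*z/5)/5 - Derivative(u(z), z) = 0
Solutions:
 u(z) = C1 - 8*z*acos(-8*z/5)/5 - sqrt(25 - 64*z^2)/5


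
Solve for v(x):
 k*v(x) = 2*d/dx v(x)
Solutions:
 v(x) = C1*exp(k*x/2)


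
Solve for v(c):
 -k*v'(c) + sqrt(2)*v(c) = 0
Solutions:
 v(c) = C1*exp(sqrt(2)*c/k)


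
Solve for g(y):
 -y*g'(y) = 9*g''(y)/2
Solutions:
 g(y) = C1 + C2*erf(y/3)


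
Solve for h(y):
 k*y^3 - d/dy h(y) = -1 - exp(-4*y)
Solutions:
 h(y) = C1 + k*y^4/4 + y - exp(-4*y)/4


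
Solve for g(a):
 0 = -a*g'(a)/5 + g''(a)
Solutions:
 g(a) = C1 + C2*erfi(sqrt(10)*a/10)


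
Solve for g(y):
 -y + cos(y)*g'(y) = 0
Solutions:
 g(y) = C1 + Integral(y/cos(y), y)


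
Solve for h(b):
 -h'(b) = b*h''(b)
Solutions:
 h(b) = C1 + C2*log(b)


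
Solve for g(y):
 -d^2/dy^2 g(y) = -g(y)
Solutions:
 g(y) = C1*exp(-y) + C2*exp(y)


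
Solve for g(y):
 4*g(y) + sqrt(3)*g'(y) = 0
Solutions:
 g(y) = C1*exp(-4*sqrt(3)*y/3)


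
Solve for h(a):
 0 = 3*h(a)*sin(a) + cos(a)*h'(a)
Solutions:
 h(a) = C1*cos(a)^3


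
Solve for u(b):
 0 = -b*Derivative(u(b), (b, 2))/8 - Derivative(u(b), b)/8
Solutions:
 u(b) = C1 + C2*log(b)


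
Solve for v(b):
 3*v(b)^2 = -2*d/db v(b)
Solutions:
 v(b) = 2/(C1 + 3*b)


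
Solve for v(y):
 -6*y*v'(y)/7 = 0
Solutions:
 v(y) = C1


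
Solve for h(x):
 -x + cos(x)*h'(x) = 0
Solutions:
 h(x) = C1 + Integral(x/cos(x), x)


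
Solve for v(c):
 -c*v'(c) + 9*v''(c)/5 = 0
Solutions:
 v(c) = C1 + C2*erfi(sqrt(10)*c/6)


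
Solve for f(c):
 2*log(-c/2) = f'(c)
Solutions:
 f(c) = C1 + 2*c*log(-c) + 2*c*(-1 - log(2))


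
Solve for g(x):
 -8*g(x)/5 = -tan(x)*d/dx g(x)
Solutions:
 g(x) = C1*sin(x)^(8/5)


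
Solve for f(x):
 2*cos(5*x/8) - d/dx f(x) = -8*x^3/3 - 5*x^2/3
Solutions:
 f(x) = C1 + 2*x^4/3 + 5*x^3/9 + 16*sin(5*x/8)/5


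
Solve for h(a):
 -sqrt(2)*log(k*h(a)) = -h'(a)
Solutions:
 li(k*h(a))/k = C1 + sqrt(2)*a


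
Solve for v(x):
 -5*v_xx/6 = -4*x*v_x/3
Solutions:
 v(x) = C1 + C2*erfi(2*sqrt(5)*x/5)


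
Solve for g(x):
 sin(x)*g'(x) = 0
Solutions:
 g(x) = C1


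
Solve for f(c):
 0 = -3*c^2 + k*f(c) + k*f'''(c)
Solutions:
 f(c) = C1*exp(-c) + C2*exp(c*(1 - sqrt(3)*I)/2) + C3*exp(c*(1 + sqrt(3)*I)/2) + 3*c^2/k


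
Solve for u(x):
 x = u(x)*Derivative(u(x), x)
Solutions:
 u(x) = -sqrt(C1 + x^2)
 u(x) = sqrt(C1 + x^2)


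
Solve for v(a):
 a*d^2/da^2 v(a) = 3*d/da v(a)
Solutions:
 v(a) = C1 + C2*a^4


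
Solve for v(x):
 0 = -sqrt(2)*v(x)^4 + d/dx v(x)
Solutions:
 v(x) = (-1/(C1 + 3*sqrt(2)*x))^(1/3)
 v(x) = (-1/(C1 + sqrt(2)*x))^(1/3)*(-3^(2/3) - 3*3^(1/6)*I)/6
 v(x) = (-1/(C1 + sqrt(2)*x))^(1/3)*(-3^(2/3) + 3*3^(1/6)*I)/6


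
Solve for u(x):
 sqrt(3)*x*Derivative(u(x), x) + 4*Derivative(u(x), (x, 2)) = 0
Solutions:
 u(x) = C1 + C2*erf(sqrt(2)*3^(1/4)*x/4)


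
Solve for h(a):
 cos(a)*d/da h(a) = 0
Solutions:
 h(a) = C1


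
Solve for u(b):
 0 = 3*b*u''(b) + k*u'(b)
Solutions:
 u(b) = C1 + b^(1 - re(k)/3)*(C2*sin(log(b)*Abs(im(k))/3) + C3*cos(log(b)*im(k)/3))


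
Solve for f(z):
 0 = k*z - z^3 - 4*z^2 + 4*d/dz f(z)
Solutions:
 f(z) = C1 - k*z^2/8 + z^4/16 + z^3/3


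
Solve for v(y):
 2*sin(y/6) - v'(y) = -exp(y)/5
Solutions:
 v(y) = C1 + exp(y)/5 - 12*cos(y/6)


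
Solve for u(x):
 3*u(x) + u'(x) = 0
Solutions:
 u(x) = C1*exp(-3*x)


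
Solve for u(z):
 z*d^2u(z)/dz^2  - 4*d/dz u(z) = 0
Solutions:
 u(z) = C1 + C2*z^5


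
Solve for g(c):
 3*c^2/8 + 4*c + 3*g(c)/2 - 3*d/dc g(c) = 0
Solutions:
 g(c) = C1*exp(c/2) - c^2/4 - 11*c/3 - 22/3


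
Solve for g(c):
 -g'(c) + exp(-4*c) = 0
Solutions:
 g(c) = C1 - exp(-4*c)/4


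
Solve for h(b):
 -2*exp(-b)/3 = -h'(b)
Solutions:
 h(b) = C1 - 2*exp(-b)/3
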